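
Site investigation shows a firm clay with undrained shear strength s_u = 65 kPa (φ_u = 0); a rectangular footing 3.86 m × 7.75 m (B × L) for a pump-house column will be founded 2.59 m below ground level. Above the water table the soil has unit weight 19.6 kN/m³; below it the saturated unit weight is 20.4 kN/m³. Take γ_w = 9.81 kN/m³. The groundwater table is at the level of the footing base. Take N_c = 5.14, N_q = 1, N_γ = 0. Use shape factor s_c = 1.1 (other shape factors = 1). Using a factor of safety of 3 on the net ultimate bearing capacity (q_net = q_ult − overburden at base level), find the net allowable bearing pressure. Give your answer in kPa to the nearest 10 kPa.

Effective surcharge at the founding depth q = γ·D_f = 19.6 × 2.59 = 50.764 kPa.
q_ult = c·N_c·s_c + q·N_q
     = 65 × 5.14 × 1.1 + 50.764 × 1
     = 367.51 + 50.764 = 418.27 kPa.
q_net = 418.27 − 50.764 = 367.51 kPa.
q_all(net) = 367.51 / 3 = 122.5 kPa.

q_all(net) ≈ 120 kPa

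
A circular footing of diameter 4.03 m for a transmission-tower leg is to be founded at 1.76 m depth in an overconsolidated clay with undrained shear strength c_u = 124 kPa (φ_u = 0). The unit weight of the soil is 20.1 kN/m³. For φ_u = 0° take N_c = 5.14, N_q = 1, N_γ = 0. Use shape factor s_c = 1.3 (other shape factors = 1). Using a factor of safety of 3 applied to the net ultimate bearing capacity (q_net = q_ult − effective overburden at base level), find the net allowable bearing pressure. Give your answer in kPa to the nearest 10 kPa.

Overburden at base level: q = 20.1 × 1.76 = 35.376 kPa.
Cohesion term c·N_c·s_c = 124 × 5.14 × 1.3 = 828.57 kPa; surcharge term q·N_q = 35.376 × 1 = 35.376 kPa.
q_ult = 828.57 + 35.376 = 863.94 kPa.
Net ultimate: q_net = 863.94 − 35.376 = 828.57 kPa.
q_all(net) = 828.57 / 3 = 276.19 kPa.

q_all(net) ≈ 280 kPa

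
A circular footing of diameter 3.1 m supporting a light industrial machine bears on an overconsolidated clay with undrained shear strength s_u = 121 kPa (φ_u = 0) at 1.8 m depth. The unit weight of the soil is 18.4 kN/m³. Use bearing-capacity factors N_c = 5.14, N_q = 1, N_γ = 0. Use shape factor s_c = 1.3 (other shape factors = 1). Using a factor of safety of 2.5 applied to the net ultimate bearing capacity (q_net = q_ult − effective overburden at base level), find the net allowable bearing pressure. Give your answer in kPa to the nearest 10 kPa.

Effective surcharge at the founding depth q = γ·D_f = 18.4 × 1.8 = 33.12 kPa.
q_ult = c·N_c·s_c + q·N_q
     = 121 × 5.14 × 1.3 + 33.12 × 1
     = 808.52 + 33.12 = 841.64 kPa.
Net ultimate: q_net = 841.64 − 33.12 = 808.52 kPa.
q_all(net) = 808.52 / 2.5 = 323.41 kPa.

q_all(net) ≈ 320 kPa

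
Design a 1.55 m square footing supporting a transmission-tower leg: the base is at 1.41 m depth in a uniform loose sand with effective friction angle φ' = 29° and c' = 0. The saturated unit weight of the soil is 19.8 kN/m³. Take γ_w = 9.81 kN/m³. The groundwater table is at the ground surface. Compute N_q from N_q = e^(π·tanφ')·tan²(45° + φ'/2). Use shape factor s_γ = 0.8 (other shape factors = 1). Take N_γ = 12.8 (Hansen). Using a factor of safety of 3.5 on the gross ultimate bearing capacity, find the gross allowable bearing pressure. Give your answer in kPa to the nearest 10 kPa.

N_q = e^(π·tan29°)·tan²(59.5°) = 16.44.
With the water table at the surface the whole profile is submerged: γ' = 19.8 − 9.81 = 9.99 kN/m³, so q = γ'·D_f = 14.086 kPa; the same γ' applies in the ½γBN_γ term.
q_ult = q·N_q + 0.5·γ·B·N_γ·s_γ
     = 14.086 × 16.443 + 0.5 × 9.99 × 1.55 × 12.8 × 0.8
     = 231.62 + 79.281 = 310.9 kPa.
q_all = 310.9 / 3.5 = 88.828 kPa.

q_all ≈ 90 kPa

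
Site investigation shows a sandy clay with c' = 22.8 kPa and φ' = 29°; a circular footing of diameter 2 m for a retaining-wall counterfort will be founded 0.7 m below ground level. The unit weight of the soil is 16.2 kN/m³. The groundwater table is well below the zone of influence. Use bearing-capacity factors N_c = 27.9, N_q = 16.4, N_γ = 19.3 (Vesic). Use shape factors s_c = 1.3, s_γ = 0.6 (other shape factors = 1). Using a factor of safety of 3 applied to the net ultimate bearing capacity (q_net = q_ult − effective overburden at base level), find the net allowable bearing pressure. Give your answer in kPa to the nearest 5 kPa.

q = γ·D_f = 16.2 × 0.7 = 11.34 kPa.
c·N_c·s_c = 22.8 × 27.9 × 1.3 = 826.96 kPa
q·N_q = 11.34 × 16.4 = 185.98 kPa
0.5·γ·B·N_γ·s_γ = 0.5 × 16.2 × 2 × 19.3 × 0.6 = 187.6 kPa
q_ult = 826.96 + 185.98 + 187.6 = 1200.5 kPa.
Net ultimate: q_net = 1200.5 − 11.34 = 1189.2 kPa.
q_all(net) = 1189.2 / 3 = 396.4 kPa.

q_all(net) ≈ 395 kPa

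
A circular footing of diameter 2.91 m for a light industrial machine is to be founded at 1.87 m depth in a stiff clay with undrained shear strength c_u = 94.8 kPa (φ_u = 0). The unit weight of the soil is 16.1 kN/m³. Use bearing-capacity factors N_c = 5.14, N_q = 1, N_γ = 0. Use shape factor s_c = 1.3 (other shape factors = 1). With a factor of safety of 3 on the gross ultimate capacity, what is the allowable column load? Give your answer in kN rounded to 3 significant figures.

P_all ≈ 1470 kN

Overburden at base level: q = 16.1 × 1.87 = 30.107 kPa.
Cohesion term c·N_c·s_c = 94.8 × 5.14 × 1.3 = 633.45 kPa; surcharge term q·N_q = 30.107 × 1 = 30.107 kPa.
q_ult = 633.45 + 30.107 = 663.56 kPa.
Gross allowable pressure q_all = 663.56 / 3 = 221.19 kPa.
Footing area = 6.6508 m², so allowable column load = 221.19 × 6.6508 = 1471.1 kN.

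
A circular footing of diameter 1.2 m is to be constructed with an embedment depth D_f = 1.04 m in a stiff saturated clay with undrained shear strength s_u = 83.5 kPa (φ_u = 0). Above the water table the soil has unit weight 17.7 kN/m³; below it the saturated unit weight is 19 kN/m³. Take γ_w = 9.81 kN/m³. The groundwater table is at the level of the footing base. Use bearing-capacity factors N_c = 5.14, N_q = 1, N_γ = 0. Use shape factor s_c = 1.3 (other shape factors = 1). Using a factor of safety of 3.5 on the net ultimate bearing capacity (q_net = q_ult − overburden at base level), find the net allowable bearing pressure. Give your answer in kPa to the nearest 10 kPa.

q_all(net) ≈ 160 kPa

Overburden at base level: q = 17.7 × 1.04 = 18.408 kPa.
Cohesion term c·N_c·s_c = 83.5 × 5.14 × 1.3 = 557.95 kPa; surcharge term q·N_q = 18.408 × 1 = 18.408 kPa.
q_ult = 557.95 + 18.408 = 576.36 kPa.
q_net = 576.36 − 18.408 = 557.95 kPa.
q_all(net) = 557.95 / 3.5 = 159.41 kPa.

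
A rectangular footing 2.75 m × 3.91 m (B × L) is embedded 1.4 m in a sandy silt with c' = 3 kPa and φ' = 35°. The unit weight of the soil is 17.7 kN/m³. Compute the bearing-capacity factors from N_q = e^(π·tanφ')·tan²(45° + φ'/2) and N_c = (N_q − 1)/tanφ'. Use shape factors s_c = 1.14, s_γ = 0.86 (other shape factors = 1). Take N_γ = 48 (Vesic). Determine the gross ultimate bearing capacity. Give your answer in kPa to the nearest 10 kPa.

q_ult ≈ 1990 kPa

tan35° = 0.7002, so N_q = e^(π×0.7002)·tan²(62.5°) = 9.023 × 3.69 = 33.3.
N_c = (33.3 − 1)/tan35° = 46.12.
Effective surcharge at the founding depth q = γ·D_f = 17.7 × 1.4 = 24.78 kPa.
q_ult = c·N_c·s_c + q·N_q + 0.5·γ·B·N_γ·s_γ
     = 3 × 46.124 × 1.14 + 24.78 × 33.296 + 0.5 × 17.7 × 2.75 × 48 × 0.86
     = 157.74 + 825.08 + 1004.7 = 1987.5 kPa.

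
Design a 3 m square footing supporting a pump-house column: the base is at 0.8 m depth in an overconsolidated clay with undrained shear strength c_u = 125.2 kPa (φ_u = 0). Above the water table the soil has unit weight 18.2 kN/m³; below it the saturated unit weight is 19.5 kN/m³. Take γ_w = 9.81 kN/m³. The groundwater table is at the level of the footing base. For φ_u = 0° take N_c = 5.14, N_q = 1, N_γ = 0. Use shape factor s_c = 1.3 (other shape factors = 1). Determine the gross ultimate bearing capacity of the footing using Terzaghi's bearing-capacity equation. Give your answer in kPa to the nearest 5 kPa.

q = γ·D_f = 18.2 × 0.8 = 14.56 kPa.
c·N_c·s_c = 125.2 × 5.14 × 1.3 = 836.59 kPa
q·N_q = 14.56 × 1 = 14.56 kPa
q_ult = 836.59 + 14.56 = 851.15 kPa.

q_ult ≈ 850 kPa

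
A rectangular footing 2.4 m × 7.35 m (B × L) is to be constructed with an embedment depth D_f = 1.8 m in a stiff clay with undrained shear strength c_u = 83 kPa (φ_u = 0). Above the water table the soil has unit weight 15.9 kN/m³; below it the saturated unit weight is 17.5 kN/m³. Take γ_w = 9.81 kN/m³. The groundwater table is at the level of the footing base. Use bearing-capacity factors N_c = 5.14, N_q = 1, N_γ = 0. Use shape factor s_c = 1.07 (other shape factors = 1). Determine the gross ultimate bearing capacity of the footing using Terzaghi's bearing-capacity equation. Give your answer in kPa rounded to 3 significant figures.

q_ult ≈ 485 kPa

Effective surcharge at the founding depth q = γ·D_f = 15.9 × 1.8 = 28.62 kPa.
q_ult = c·N_c·s_c + q·N_q
     = 83 × 5.14 × 1.07 + 28.62 × 1
     = 456.48 + 28.62 = 485.1 kPa.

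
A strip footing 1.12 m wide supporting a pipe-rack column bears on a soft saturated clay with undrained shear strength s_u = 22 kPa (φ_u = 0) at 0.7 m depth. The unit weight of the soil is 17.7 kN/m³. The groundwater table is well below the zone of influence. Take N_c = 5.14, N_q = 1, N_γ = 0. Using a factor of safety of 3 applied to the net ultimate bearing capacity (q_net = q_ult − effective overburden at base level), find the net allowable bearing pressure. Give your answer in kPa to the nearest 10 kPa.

Overburden at base level: q = 17.7 × 0.7 = 12.39 kPa.
Cohesion term c·N_c = 22 × 5.14 = 113.08 kPa; surcharge term q·N_q = 12.39 × 1 = 12.39 kPa.
q_ult = 113.08 + 12.39 = 125.47 kPa.
Net ultimate: q_net = 125.47 − 12.39 = 113.08 kPa.
q_all(net) = 113.08 / 3 = 37.693 kPa.

q_all(net) ≈ 40 kPa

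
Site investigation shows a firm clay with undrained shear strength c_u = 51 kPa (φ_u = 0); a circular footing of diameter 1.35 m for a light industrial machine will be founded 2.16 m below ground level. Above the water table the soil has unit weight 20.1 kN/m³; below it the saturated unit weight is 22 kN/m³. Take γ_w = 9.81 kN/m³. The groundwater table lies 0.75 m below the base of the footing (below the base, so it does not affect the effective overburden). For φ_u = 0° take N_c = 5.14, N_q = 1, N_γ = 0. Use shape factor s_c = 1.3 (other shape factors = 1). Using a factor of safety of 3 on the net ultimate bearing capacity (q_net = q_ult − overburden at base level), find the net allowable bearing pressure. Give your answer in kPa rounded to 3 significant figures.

q_all(net) ≈ 114 kPa

q = γ·D_f = 20.1 × 2.16 = 43.416 kPa.
c·N_c·s_c = 51 × 5.14 × 1.3 = 340.78 kPa
q·N_q = 43.416 × 1 = 43.416 kPa
q_ult = 340.78 + 43.416 = 384.2 kPa.
q_net = 384.2 − 43.416 = 340.78 kPa.
q_all(net) = 340.78 / 3 = 113.59 kPa.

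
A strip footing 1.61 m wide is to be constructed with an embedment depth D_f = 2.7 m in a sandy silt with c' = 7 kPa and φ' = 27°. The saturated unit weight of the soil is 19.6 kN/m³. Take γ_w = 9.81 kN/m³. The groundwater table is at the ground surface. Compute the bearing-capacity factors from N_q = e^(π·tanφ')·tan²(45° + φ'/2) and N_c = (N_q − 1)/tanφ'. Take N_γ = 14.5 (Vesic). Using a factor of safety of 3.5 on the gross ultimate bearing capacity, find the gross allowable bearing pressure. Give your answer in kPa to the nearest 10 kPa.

q_all ≈ 180 kPa

N_q = e^(π·tan27°)·tan²(58.5°) = 13.2; N_c = (N_q − 1)/tanφ' = 23.94.
Water table at ground surface, so effective unit weight γ' = 19.6 − 9.81 = 9.79 kN/m³ is used throughout; overburden q = 9.79 × 2.7 = 26.433 kPa; the same γ' applies in the ½γBN_γ term.
Cohesion term c·N_c = 7 × 23.942 = 167.6 kPa; surcharge term q·N_q = 26.433 × 13.199 = 348.89 kPa; self-weight term 0.5·γ·B·N_γ = 0.5 × 9.79 × 1.61 × 14.5 = 114.27 kPa.
q_ult = 167.6 + 348.89 + 114.27 = 630.76 kPa.
q_all = 630.76 / 3.5 = 180.22 kPa.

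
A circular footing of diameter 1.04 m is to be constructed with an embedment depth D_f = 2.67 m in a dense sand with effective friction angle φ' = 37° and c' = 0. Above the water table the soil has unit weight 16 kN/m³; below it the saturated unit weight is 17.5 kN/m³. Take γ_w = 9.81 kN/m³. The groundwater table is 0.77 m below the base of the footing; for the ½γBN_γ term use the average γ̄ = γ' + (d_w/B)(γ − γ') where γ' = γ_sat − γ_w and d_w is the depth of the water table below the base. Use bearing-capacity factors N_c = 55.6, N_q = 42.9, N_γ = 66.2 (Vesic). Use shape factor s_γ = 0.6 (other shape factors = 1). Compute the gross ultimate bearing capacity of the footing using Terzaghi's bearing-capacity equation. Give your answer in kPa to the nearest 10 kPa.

q = γ·D_f = 16 × 2.67 = 42.72 kPa.
γ' = 7.69 kN/m³; averaging over the depth B below the base, γ̄ = γ' + (d_w/B)(γ − γ') = 13.843 kN/m³.
q·N_q = 42.72 × 42.9 = 1832.7 kPa
0.5·γ·B·N_γ·s_γ = 0.5 × 13.843 × 1.04 × 66.2 × 0.6 = 285.91 kPa
q_ult = 1832.7 + 285.91 = 2118.6 kPa.

q_ult ≈ 2120 kPa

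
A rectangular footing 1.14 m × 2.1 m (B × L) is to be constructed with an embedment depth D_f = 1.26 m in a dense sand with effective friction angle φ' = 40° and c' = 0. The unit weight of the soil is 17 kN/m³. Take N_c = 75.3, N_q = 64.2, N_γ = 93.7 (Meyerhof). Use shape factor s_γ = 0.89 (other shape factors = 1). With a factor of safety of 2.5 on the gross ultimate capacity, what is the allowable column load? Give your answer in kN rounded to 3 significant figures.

P_all ≈ 2090 kN

Overburden at base level: q = 17 × 1.26 = 21.42 kPa.
Surcharge term q·N_q = 21.42 × 64.2 = 1375.2 kPa; self-weight term 0.5·γ·B·N_γ·s_γ = 0.5 × 17 × 1.14 × 93.7 × 0.89 = 808.08 kPa.
q_ult = 1375.2 + 808.08 = 2183.2 kPa.
Gross allowable pressure q_all = 2183.2 / 2.5 = 873.3 kPa.
Footing area = 2.394 m², so allowable column load = 873.3 × 2.394 = 2090.7 kN.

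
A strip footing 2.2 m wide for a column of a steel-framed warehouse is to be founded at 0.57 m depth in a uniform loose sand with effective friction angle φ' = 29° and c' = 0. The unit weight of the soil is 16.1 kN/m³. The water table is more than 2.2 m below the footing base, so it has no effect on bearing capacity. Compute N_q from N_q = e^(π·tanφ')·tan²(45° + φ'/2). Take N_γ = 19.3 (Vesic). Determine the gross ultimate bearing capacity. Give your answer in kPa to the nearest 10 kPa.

tan29° = 0.5543, so N_q = e^(π×0.5543)·tan²(59.5°) = 5.705 × 2.882 = 16.44.
q = γ·D_f = 16.1 × 0.57 = 9.177 kPa.
q·N_q = 9.177 × 16.443 = 150.9 kPa
0.5·γ·B·N_γ = 0.5 × 16.1 × 2.2 × 19.3 = 341.8 kPa
q_ult = 150.9 + 341.8 = 492.7 kPa.

q_ult ≈ 490 kPa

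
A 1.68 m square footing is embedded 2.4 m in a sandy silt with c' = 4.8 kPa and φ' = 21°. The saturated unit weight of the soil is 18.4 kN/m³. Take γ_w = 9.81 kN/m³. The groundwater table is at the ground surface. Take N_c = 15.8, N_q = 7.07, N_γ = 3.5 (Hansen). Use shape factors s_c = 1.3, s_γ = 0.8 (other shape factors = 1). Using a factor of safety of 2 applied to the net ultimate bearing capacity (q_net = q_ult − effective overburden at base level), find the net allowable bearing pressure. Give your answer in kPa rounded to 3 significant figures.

q_all(net) ≈ 122 kPa

γ' = 18.4 − 9.81 = 8.59 kN/m³ (submerged throughout). q = 8.59 × 2.4 = 20.616 kPa; the same γ' applies in the ½γBN_γ term.
c·N_c·s_c = 4.8 × 15.8 × 1.3 = 98.592 kPa
q·N_q = 20.616 × 7.07 = 145.76 kPa
0.5·γ·B·N_γ·s_γ = 0.5 × 8.59 × 1.68 × 3.5 × 0.8 = 20.204 kPa
q_ult = 98.592 + 145.76 + 20.204 = 264.55 kPa.
Net ultimate: q_net = 264.55 − 20.616 = 243.93 kPa.
q_all(net) = 243.93 / 2 = 121.97 kPa.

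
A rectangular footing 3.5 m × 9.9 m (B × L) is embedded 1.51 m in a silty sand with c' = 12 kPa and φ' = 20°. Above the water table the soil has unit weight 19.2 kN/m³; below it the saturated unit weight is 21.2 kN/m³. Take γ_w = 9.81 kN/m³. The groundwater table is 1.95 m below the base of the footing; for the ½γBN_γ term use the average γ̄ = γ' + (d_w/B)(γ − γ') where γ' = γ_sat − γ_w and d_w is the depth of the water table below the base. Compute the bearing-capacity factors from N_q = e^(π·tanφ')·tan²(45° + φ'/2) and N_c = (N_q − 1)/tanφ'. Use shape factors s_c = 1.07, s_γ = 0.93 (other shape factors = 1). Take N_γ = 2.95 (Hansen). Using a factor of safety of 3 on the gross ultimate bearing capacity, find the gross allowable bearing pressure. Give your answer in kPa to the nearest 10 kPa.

q_all ≈ 150 kPa

N_q = e^(π·tan20°)·tan²(55°) = 6.4; N_c = (N_q − 1)/tanφ' = 14.83.
q = γ·D_f = 19.2 × 1.51 = 28.992 kPa.
γ' = 11.39 kN/m³; averaging over the depth B below the base, γ̄ = γ' + (d_w/B)(γ − γ') = 15.741 kN/m³.
c·N_c·s_c = 12 × 14.835 × 1.07 = 190.48 kPa
q·N_q = 28.992 × 6.3994 = 185.53 kPa
0.5·γ·B·N_γ·s_γ = 0.5 × 15.741 × 3.5 × 2.95 × 0.93 = 75.576 kPa
q_ult = 190.48 + 185.53 + 75.576 = 451.58 kPa.
q_all = 451.58 / 3 = 150.53 kPa.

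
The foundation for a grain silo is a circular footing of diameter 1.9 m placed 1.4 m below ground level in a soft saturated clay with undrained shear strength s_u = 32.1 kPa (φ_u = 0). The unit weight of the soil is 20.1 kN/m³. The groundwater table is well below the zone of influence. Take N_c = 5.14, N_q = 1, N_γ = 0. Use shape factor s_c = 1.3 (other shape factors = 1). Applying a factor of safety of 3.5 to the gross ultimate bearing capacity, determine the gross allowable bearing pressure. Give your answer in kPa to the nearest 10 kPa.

Overburden at base level: q = 20.1 × 1.4 = 28.14 kPa.
Cohesion term c·N_c·s_c = 32.1 × 5.14 × 1.3 = 214.49 kPa; surcharge term q·N_q = 28.14 × 1 = 28.14 kPa.
q_ult = 214.49 + 28.14 = 242.63 kPa.
q_all = q_ult / FS = 242.63 / 3.5 = 69.323 kPa.

q_all ≈ 70 kPa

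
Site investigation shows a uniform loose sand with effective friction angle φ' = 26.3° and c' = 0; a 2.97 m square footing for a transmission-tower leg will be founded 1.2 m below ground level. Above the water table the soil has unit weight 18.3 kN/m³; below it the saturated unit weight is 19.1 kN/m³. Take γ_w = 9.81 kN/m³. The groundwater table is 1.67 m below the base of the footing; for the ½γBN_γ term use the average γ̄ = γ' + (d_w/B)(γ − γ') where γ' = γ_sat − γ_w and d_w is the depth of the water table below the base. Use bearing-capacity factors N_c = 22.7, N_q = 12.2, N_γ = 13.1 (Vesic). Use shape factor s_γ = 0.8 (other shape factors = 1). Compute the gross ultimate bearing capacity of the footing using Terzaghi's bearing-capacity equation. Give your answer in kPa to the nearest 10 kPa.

q_ult ≈ 490 kPa

Effective surcharge at the founding depth q = γ·D_f = 18.3 × 1.2 = 21.96 kPa.
With d_w = 1.67 m < B, γ̄ = 9.29 + (1.67/2.97) × (18.3 − 9.29) = 14.356 kN/m³.
q_ult = q·N_q + 0.5·γ·B·N_γ·s_γ
     = 21.96 × 12.2 + 0.5 × 14.356 × 2.97 × 13.1 × 0.8
     = 267.91 + 223.42 = 491.34 kPa.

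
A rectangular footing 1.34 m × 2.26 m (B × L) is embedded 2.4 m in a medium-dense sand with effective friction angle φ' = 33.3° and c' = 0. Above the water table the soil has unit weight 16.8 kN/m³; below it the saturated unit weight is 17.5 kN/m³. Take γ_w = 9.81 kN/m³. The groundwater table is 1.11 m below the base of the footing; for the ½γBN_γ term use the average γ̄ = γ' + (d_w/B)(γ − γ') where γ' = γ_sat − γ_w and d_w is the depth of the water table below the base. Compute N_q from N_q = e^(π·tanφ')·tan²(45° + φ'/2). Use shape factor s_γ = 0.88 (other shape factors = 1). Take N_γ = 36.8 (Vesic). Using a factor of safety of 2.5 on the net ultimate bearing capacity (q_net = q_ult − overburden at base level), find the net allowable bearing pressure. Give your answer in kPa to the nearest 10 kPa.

q_all(net) ≈ 550 kPa

N_q = e^(π·tan33.3°)·tan²(61.65°) = 27.05.
Effective surcharge at the founding depth q = γ·D_f = 16.8 × 2.4 = 40.32 kPa.
With d_w = 1.11 m < B, γ̄ = 7.69 + (1.11/1.34) × (16.8 − 7.69) = 15.236 kN/m³.
q_ult = q·N_q + 0.5·γ·B·N_γ·s_γ
     = 40.32 × 27.048 + 0.5 × 15.236 × 1.34 × 36.8 × 0.88
     = 1090.6 + 330.59 = 1421.2 kPa.
q_net = 1421.2 − 40.32 = 1380.8 kPa.
q_all(net) = 1380.8 / 2.5 = 552.33 kPa.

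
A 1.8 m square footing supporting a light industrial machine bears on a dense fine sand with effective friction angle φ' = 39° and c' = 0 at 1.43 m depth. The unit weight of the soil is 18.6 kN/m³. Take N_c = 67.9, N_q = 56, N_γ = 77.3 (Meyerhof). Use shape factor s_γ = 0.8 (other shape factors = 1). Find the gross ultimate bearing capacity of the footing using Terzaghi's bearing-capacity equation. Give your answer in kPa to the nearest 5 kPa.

q_ult ≈ 2525 kPa

Overburden at base level: q = 18.6 × 1.43 = 26.598 kPa.
Surcharge term q·N_q = 26.598 × 56 = 1489.5 kPa; self-weight term 0.5·γ·B·N_γ·s_γ = 0.5 × 18.6 × 1.8 × 77.3 × 0.8 = 1035.2 kPa.
q_ult = 1489.5 + 1035.2 = 2524.7 kPa.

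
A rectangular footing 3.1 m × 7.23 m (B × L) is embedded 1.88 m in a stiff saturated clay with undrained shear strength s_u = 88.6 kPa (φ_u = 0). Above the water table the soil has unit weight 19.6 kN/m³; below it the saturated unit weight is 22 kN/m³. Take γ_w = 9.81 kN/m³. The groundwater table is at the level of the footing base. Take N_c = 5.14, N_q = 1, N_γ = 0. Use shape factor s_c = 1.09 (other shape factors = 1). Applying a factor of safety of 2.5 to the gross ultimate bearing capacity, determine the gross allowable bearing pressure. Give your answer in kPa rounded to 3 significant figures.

q_all ≈ 213 kPa

Overburden at base level: q = 19.6 × 1.88 = 36.848 kPa.
Cohesion term c·N_c·s_c = 88.6 × 5.14 × 1.09 = 496.39 kPa; surcharge term q·N_q = 36.848 × 1 = 36.848 kPa.
q_ult = 496.39 + 36.848 = 533.24 kPa.
q_all = q_ult / FS = 533.24 / 2.5 = 213.3 kPa.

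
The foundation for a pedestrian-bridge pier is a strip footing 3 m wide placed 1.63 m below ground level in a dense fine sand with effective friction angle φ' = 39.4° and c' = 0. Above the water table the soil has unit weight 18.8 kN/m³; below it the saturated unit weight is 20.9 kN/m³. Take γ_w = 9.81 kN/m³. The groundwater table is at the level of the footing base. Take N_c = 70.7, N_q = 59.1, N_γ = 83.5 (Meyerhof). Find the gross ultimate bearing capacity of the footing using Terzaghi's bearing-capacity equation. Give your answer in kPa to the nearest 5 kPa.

q = γ·D_f = 18.8 × 1.63 = 30.644 kPa.
For the ½γBN_γ term take γ' = 20.9 − 9.81 = 11.09 kN/m³ (soil below base is submerged).
q·N_q = 30.644 × 59.1 = 1811.1 kPa
0.5·γ·B·N_γ = 0.5 × 11.09 × 3 × 83.5 = 1389 kPa
q_ult = 1811.1 + 1389 = 3200.1 kPa.

q_ult ≈ 3200 kPa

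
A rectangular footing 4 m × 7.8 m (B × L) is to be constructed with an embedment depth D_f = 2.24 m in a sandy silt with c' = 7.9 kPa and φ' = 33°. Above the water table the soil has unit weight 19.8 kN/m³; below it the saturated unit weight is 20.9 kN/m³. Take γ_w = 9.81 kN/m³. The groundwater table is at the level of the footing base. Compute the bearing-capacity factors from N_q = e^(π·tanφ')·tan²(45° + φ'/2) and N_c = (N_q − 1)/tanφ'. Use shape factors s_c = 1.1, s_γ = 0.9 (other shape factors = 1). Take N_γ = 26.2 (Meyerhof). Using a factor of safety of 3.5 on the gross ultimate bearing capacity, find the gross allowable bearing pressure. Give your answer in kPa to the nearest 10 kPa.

N_q = e^(π·tan33°)·tan²(61.5°) = 26.09; N_c = (N_q − 1)/tanφ' = 38.64.
Effective surcharge at the founding depth q = γ·D_f = 19.8 × 2.24 = 44.352 kPa.
The water table coincides with the base, so in the self-weight term γ → γ' = 11.09 kN/m³.
q_ult = c·N_c·s_c + q·N_q + 0.5·γ·B·N_γ·s_γ
     = 7.9 × 38.638 × 1.1 + 44.352 × 26.092 + 0.5 × 11.09 × 4 × 26.2 × 0.9
     = 335.77 + 1157.2 + 523 = 2016 kPa.
q_all = 2016 / 3.5 = 576 kPa.

q_all ≈ 580 kPa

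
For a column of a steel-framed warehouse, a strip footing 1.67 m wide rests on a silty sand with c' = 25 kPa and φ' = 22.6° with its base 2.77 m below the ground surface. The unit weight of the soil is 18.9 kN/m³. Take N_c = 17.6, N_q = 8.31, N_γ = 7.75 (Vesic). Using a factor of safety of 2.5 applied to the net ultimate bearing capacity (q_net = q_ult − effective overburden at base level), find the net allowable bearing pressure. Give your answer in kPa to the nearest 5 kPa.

q_all(net) ≈ 380 kPa

q = γ·D_f = 18.9 × 2.77 = 52.353 kPa.
c·N_c = 25 × 17.6 = 440 kPa
q·N_q = 52.353 × 8.31 = 435.05 kPa
0.5·γ·B·N_γ = 0.5 × 18.9 × 1.67 × 7.75 = 122.31 kPa
q_ult = 440 + 435.05 + 122.31 = 997.36 kPa.
Net ultimate: q_net = 997.36 − 52.353 = 945.01 kPa.
q_all(net) = 945.01 / 2.5 = 378 kPa.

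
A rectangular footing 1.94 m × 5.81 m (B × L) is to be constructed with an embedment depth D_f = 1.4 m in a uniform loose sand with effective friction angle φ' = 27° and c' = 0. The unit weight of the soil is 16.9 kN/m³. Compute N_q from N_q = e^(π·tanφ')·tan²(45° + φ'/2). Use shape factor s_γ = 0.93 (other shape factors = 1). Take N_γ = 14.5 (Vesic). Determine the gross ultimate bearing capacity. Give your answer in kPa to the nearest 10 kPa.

tan27° = 0.5095, so N_q = e^(π×0.5095)·tan²(58.5°) = 4.957 × 2.663 = 13.2.
Effective surcharge at the founding depth q = γ·D_f = 16.9 × 1.4 = 23.66 kPa.
q_ult = q·N_q + 0.5·γ·B·N_γ·s_γ
     = 23.66 × 13.199 + 0.5 × 16.9 × 1.94 × 14.5 × 0.93
     = 312.29 + 221.06 = 533.35 kPa.

q_ult ≈ 530 kPa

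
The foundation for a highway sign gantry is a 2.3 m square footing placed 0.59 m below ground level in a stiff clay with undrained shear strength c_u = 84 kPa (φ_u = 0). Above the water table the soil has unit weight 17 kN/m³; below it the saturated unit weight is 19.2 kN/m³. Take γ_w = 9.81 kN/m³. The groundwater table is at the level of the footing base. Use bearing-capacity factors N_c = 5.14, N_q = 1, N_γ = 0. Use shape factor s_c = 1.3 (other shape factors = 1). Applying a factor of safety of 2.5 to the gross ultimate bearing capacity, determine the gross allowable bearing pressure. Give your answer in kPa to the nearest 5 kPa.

q = γ·D_f = 17 × 0.59 = 10.03 kPa.
c·N_c·s_c = 84 × 5.14 × 1.3 = 561.29 kPa
q·N_q = 10.03 × 1 = 10.03 kPa
q_ult = 561.29 + 10.03 = 571.32 kPa.
q_all = q_ult / FS = 571.32 / 2.5 = 228.53 kPa.

q_all ≈ 230 kPa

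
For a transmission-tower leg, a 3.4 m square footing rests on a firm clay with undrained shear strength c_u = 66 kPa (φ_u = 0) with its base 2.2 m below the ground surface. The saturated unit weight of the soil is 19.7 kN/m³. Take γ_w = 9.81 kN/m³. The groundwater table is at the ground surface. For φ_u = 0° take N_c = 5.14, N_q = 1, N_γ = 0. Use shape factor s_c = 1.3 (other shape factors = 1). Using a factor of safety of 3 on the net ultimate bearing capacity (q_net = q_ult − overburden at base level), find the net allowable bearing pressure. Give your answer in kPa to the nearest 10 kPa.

q_all(net) ≈ 150 kPa

Water table at ground surface, so effective unit weight γ' = 19.7 − 9.81 = 9.89 kN/m³ is used throughout; overburden q = 9.89 × 2.2 = 21.758 kPa.
Cohesion term c·N_c·s_c = 66 × 5.14 × 1.3 = 441.01 kPa; surcharge term q·N_q = 21.758 × 1 = 21.758 kPa.
q_ult = 441.01 + 21.758 = 462.77 kPa.
q_net = 462.77 − 21.758 = 441.01 kPa.
q_all(net) = 441.01 / 3 = 147 kPa.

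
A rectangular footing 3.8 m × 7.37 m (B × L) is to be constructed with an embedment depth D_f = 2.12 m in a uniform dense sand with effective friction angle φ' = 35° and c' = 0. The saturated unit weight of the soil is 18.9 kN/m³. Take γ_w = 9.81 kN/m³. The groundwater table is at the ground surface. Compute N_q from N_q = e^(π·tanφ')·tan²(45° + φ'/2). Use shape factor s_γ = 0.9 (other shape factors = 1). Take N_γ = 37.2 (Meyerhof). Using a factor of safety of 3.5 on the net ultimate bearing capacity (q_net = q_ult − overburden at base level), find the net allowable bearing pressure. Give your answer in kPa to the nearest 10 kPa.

N_q = e^(π·tan35°)·tan²(62.5°) = 33.3.
With the water table at the surface the whole profile is submerged: γ' = 18.9 − 9.81 = 9.09 kN/m³, so q = γ'·D_f = 19.271 kPa; the same γ' applies in the ½γBN_γ term.
q_ult = q·N_q + 0.5·γ·B·N_γ·s_γ
     = 19.271 × 33.296 + 0.5 × 9.09 × 3.8 × 37.2 × 0.9
     = 641.64 + 578.23 = 1219.9 kPa.
q_net = 1219.9 − 19.271 = 1200.6 kPa.
q_all(net) = 1200.6 / 3.5 = 343.03 kPa.

q_all(net) ≈ 340 kPa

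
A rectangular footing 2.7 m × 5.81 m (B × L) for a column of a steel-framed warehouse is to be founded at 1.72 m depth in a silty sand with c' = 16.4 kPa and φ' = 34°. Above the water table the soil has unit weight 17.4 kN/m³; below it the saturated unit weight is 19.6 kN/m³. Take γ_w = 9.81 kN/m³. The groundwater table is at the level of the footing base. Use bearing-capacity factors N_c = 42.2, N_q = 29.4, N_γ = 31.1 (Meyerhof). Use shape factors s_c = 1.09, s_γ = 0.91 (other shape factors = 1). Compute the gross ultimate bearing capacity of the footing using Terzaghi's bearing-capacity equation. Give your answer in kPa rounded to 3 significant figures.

q_ult ≈ 2010 kPa

q = γ·D_f = 17.4 × 1.72 = 29.928 kPa.
For the ½γBN_γ term take γ' = 19.6 − 9.81 = 9.79 kN/m³ (soil below base is submerged).
c·N_c·s_c = 16.4 × 42.2 × 1.09 = 754.37 kPa
q·N_q = 29.928 × 29.4 = 879.88 kPa
0.5·γ·B·N_γ·s_γ = 0.5 × 9.79 × 2.7 × 31.1 × 0.91 = 374.04 kPa
q_ult = 754.37 + 879.88 + 374.04 = 2008.3 kPa.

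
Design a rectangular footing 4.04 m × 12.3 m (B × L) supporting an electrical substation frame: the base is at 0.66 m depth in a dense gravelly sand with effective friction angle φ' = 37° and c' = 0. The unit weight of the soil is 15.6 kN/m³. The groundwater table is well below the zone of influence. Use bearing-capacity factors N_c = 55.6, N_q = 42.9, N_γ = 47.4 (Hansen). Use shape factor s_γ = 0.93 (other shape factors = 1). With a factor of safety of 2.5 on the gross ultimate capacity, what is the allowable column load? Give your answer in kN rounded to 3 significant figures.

P_all ≈ 36400 kN

q = γ·D_f = 15.6 × 0.66 = 10.296 kPa.
q·N_q = 10.296 × 42.9 = 441.7 kPa
0.5·γ·B·N_γ·s_γ = 0.5 × 15.6 × 4.04 × 47.4 × 0.93 = 1389.1 kPa
q_ult = 441.7 + 1389.1 = 1830.8 kPa.
Gross allowable pressure q_all = 1830.8 / 2.5 = 732.32 kPa.
Footing area = 49.692 m², so allowable column load = 732.32 × 49.692 = 36391 kN.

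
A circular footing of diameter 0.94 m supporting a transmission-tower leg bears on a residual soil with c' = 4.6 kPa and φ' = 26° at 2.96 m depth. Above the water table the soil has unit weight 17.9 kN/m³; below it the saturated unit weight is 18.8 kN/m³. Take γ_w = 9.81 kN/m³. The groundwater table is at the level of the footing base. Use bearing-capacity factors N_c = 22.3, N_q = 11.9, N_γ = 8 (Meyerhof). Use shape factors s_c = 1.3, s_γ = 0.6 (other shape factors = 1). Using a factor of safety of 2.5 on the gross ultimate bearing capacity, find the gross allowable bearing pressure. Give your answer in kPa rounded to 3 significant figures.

q_all ≈ 314 kPa

q = γ·D_f = 17.9 × 2.96 = 52.984 kPa.
For the ½γBN_γ term take γ' = 18.8 − 9.81 = 8.99 kN/m³ (soil below base is submerged).
c·N_c·s_c = 4.6 × 22.3 × 1.3 = 133.35 kPa
q·N_q = 52.984 × 11.9 = 630.51 kPa
0.5·γ·B·N_γ·s_γ = 0.5 × 8.99 × 0.94 × 8 × 0.6 = 20.281 kPa
q_ult = 133.35 + 630.51 + 20.281 = 784.15 kPa.
q_all = 784.15 / 2.5 = 313.66 kPa.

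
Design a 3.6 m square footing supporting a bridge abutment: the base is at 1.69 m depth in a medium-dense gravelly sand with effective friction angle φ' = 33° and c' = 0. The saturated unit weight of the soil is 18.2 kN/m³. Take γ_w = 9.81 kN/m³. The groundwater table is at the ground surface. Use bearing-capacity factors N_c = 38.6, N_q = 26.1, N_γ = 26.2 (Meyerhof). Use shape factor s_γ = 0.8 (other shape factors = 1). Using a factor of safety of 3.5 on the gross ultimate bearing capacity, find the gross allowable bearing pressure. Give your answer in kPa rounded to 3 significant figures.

γ' = 18.2 − 9.81 = 8.39 kN/m³ (submerged throughout). q = 8.39 × 1.69 = 14.179 kPa; the same γ' applies in the ½γBN_γ term.
q·N_q = 14.179 × 26.1 = 370.07 kPa
0.5·γ·B·N_γ·s_γ = 0.5 × 8.39 × 3.6 × 26.2 × 0.8 = 316.54 kPa
q_ult = 370.07 + 316.54 = 686.61 kPa.
q_all = 686.61 / 3.5 = 196.17 kPa.

q_all ≈ 196 kPa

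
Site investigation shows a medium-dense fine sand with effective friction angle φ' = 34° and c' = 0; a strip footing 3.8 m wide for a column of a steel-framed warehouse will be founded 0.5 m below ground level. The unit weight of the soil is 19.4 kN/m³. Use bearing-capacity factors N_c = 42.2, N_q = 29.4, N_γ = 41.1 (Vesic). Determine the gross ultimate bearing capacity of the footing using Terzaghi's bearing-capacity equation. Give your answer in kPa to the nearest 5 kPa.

q_ult ≈ 1800 kPa

Effective surcharge at the founding depth q = γ·D_f = 19.4 × 0.5 = 9.7 kPa.
q_ult = q·N_q + 0.5·γ·B·N_γ
     = 9.7 × 29.4 + 0.5 × 19.4 × 3.8 × 41.1
     = 285.18 + 1514.9 = 1800.1 kPa.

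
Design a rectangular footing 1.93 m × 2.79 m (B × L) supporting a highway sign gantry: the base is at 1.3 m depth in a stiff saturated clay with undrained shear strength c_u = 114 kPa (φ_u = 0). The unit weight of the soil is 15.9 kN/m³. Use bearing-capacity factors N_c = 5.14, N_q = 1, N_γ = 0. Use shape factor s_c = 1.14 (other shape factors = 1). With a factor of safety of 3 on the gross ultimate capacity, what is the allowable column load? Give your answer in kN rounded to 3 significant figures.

P_all ≈ 1240 kN

Overburden at base level: q = 15.9 × 1.3 = 20.67 kPa.
Cohesion term c·N_c·s_c = 114 × 5.14 × 1.14 = 667.99 kPa; surcharge term q·N_q = 20.67 × 1 = 20.67 kPa.
q_ult = 667.99 + 20.67 = 688.66 kPa.
Gross allowable pressure q_all = 688.66 / 3 = 229.55 kPa.
Footing area = 5.3847 m², so allowable column load = 229.55 × 5.3847 = 1236.1 kN.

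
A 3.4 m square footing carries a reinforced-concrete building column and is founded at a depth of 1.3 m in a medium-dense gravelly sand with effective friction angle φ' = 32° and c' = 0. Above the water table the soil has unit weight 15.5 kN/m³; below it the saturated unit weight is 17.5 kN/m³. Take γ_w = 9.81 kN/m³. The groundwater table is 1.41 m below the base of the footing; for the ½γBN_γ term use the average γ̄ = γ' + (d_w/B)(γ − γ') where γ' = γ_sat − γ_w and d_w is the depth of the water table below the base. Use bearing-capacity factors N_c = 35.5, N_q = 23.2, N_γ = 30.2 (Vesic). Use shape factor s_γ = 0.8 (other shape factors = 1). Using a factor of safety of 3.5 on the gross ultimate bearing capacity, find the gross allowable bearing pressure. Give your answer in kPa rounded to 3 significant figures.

q_all ≈ 262 kPa

Effective surcharge at the founding depth q = γ·D_f = 15.5 × 1.3 = 20.15 kPa.
With d_w = 1.41 m < B, γ̄ = 7.69 + (1.41/3.4) × (15.5 − 7.69) = 10.929 kN/m³.
q_ult = q·N_q + 0.5·γ·B·N_γ·s_γ
     = 20.15 × 23.2 + 0.5 × 10.929 × 3.4 × 30.2 × 0.8
     = 467.48 + 448.87 = 916.35 kPa.
q_all = 916.35 / 3.5 = 261.81 kPa.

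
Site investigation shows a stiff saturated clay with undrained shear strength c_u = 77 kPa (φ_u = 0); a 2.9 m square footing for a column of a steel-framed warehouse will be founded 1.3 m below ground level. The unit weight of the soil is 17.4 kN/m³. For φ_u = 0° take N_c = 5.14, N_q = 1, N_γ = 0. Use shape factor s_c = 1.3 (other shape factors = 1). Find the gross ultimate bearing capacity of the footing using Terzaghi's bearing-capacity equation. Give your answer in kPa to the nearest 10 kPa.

q_ult ≈ 540 kPa

q = γ·D_f = 17.4 × 1.3 = 22.62 kPa.
c·N_c·s_c = 77 × 5.14 × 1.3 = 514.51 kPa
q·N_q = 22.62 × 1 = 22.62 kPa
q_ult = 514.51 + 22.62 = 537.13 kPa.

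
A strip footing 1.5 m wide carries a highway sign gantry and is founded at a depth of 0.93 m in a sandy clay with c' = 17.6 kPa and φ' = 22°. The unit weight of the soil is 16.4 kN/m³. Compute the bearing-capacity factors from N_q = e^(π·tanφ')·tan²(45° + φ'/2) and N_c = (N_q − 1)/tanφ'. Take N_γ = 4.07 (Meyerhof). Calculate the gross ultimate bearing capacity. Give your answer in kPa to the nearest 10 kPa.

q_ult ≈ 470 kPa

tan22° = 0.404, so N_q = e^(π×0.404)·tan²(56°) = 3.558 × 2.198 = 7.82.
N_c = (7.82 − 1)/tan22° = 16.88.
q = γ·D_f = 16.4 × 0.93 = 15.252 kPa.
c·N_c = 17.6 × 16.883 = 297.14 kPa
q·N_q = 15.252 × 7.8211 = 119.29 kPa
0.5·γ·B·N_γ = 0.5 × 16.4 × 1.5 × 4.07 = 50.061 kPa
q_ult = 297.14 + 119.29 + 50.061 = 466.49 kPa.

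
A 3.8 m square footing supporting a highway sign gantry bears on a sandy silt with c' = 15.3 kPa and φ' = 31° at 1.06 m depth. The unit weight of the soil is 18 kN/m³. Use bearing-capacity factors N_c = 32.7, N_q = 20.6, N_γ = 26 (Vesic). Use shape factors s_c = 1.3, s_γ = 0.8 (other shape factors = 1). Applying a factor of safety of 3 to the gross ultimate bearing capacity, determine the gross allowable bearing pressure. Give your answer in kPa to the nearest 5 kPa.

q = γ·D_f = 18 × 1.06 = 19.08 kPa.
c·N_c·s_c = 15.3 × 32.7 × 1.3 = 650.4 kPa
q·N_q = 19.08 × 20.6 = 393.05 kPa
0.5·γ·B·N_γ·s_γ = 0.5 × 18 × 3.8 × 26 × 0.8 = 711.36 kPa
q_ult = 650.4 + 393.05 + 711.36 = 1754.8 kPa.
q_all = q_ult / FS = 1754.8 / 3 = 584.94 kPa.

q_all ≈ 585 kPa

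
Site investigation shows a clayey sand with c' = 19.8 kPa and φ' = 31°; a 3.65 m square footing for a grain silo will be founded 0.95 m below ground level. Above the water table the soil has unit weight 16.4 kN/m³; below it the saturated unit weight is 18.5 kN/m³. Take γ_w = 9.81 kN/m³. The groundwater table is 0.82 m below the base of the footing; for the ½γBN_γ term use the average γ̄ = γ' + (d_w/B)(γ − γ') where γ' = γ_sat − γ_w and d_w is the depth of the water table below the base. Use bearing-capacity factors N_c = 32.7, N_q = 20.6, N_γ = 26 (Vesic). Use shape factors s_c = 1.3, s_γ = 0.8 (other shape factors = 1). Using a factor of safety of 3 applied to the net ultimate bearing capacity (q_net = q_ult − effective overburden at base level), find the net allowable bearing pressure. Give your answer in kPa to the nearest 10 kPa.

q_all(net) ≈ 510 kPa

q = γ·D_f = 16.4 × 0.95 = 15.58 kPa.
γ' = 8.69 kN/m³; averaging over the depth B below the base, γ̄ = γ' + (d_w/B)(γ − γ') = 10.422 kN/m³.
c·N_c·s_c = 19.8 × 32.7 × 1.3 = 841.7 kPa
q·N_q = 15.58 × 20.6 = 320.95 kPa
0.5·γ·B·N_γ·s_γ = 0.5 × 10.422 × 3.65 × 26 × 0.8 = 395.62 kPa
q_ult = 841.7 + 320.95 + 395.62 = 1558.3 kPa.
Net ultimate: q_net = 1558.3 − 15.58 = 1542.7 kPa.
q_all(net) = 1542.7 / 3 = 514.23 kPa.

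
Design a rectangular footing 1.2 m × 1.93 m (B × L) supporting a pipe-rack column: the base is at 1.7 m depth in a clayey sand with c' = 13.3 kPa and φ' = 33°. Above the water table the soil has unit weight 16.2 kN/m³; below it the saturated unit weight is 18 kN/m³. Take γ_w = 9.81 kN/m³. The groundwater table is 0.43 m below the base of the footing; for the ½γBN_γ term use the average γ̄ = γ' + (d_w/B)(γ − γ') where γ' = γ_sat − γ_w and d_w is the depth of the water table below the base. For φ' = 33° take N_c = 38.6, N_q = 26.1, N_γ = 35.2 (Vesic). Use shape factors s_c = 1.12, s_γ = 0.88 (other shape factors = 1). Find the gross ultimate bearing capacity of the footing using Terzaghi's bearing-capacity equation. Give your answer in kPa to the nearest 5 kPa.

q = γ·D_f = 16.2 × 1.7 = 27.54 kPa.
γ' = 8.19 kN/m³; averaging over the depth B below the base, γ̄ = γ' + (d_w/B)(γ − γ') = 11.06 kN/m³.
c·N_c·s_c = 13.3 × 38.6 × 1.12 = 574.99 kPa
q·N_q = 27.54 × 26.1 = 718.79 kPa
0.5·γ·B·N_γ·s_γ = 0.5 × 11.06 × 1.2 × 35.2 × 0.88 = 205.56 kPa
q_ult = 574.99 + 718.79 + 205.56 = 1499.3 kPa.

q_ult ≈ 1500 kPa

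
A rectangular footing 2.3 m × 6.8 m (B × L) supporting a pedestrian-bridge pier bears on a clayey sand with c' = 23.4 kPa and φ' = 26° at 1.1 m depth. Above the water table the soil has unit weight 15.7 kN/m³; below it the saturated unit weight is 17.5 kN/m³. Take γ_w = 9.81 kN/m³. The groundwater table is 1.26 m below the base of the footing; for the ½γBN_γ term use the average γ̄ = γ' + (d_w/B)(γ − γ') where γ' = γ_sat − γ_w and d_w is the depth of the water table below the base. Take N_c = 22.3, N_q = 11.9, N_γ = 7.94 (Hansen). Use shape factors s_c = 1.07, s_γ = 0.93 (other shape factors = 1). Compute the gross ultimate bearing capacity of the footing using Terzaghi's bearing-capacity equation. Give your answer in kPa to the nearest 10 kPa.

q = γ·D_f = 15.7 × 1.1 = 17.27 kPa.
γ' = 7.69 kN/m³; averaging over the depth B below the base, γ̄ = γ' + (d_w/B)(γ − γ') = 12.078 kN/m³.
c·N_c·s_c = 23.4 × 22.3 × 1.07 = 558.35 kPa
q·N_q = 17.27 × 11.9 = 205.51 kPa
0.5·γ·B·N_γ·s_γ = 0.5 × 12.078 × 2.3 × 7.94 × 0.93 = 102.57 kPa
q_ult = 558.35 + 205.51 + 102.57 = 866.43 kPa.

q_ult ≈ 870 kPa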